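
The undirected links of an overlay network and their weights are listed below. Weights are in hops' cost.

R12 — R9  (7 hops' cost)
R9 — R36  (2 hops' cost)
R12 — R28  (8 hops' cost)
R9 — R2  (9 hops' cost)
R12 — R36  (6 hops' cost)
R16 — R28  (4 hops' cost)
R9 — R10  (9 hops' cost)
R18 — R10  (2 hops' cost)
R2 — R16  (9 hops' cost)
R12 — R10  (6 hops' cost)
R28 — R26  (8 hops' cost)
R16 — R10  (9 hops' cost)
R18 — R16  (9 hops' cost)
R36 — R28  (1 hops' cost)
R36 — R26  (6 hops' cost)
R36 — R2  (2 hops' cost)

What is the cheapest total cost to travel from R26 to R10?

Candidate routes:
R26 → R28 → R36 → R9 → R10: 8+1+2+9 = 20
R26 → R36 → R12 → R10: 6+6+6 = 18
R26 → R36 → R28 → R16 → R10: 6+1+4+9 = 20
R26 → R36 → R9 → R10: 6+2+9 = 17
Cheapest is R26 → R36 → R9 → R10 at 17 hops' cost.

17 hops' cost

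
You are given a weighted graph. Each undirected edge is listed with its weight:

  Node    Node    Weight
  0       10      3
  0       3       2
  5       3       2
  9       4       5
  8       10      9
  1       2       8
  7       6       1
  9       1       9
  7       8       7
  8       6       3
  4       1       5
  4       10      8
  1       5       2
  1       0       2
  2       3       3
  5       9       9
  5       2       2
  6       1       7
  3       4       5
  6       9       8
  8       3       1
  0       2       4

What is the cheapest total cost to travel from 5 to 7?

Shortest distances from 5:
5: 0
1: 2  (via 5)
2: 2  (via 5)
3: 2  (via 5)
8: 3  (via 3)
0: 4  (via 1)
6: 6  (via 8)
4: 7  (via 1)
7: 7  (via 6)
Shortest route: 5–3–8–6–7 = 7.

7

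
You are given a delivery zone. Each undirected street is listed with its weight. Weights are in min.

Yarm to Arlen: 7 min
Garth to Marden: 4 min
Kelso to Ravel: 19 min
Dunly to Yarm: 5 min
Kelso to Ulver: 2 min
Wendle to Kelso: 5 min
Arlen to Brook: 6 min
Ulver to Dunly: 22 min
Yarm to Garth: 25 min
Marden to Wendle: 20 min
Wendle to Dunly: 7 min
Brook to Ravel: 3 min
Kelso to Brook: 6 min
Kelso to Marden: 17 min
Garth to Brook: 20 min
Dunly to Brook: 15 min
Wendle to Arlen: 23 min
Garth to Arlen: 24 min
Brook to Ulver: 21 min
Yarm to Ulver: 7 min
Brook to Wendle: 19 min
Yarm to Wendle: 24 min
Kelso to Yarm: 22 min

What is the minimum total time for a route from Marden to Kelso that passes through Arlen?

40 min

Shortest Marden→Arlen: Marden–Garth–Arlen = 28
Best Arlen to Kelso: Arlen–Brook–Kelso costing 12
Total via Arlen: 28 + 12 = 40 min.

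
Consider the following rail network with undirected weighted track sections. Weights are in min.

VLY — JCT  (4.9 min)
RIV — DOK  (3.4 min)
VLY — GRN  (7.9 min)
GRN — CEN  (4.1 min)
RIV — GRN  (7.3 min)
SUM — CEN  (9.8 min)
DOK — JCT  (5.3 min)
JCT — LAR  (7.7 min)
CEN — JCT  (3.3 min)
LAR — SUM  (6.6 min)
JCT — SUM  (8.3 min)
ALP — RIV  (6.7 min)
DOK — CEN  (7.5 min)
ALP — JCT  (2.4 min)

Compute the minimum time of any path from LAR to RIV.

16.4 min

Enumerating some paths:
LAR–JCT–DOK–RIV: 7.7+5.3+3.4 = 16.4
LAR–JCT–CEN–DOK–RIV: 7.7+3.3+7.5+3.4 = 21.9
LAR–JCT–CEN–GRN–RIV: 7.7+3.3+4.1+7.3 = 22.4
LAR–JCT–ALP–RIV: 7.7+2.4+6.7 = 16.8
The minimum is 16.4 min via LAR–JCT–DOK–RIV.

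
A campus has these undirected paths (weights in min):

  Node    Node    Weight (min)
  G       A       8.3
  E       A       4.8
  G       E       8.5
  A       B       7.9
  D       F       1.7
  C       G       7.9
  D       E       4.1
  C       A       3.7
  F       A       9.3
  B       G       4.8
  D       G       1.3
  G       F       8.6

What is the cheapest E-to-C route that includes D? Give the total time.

13.3 min

Shortest E→D: E–D = 4.1
Best D to C: D–G–C costing 9.2
Total via D: 4.1 + 9.2 = 13.3 min.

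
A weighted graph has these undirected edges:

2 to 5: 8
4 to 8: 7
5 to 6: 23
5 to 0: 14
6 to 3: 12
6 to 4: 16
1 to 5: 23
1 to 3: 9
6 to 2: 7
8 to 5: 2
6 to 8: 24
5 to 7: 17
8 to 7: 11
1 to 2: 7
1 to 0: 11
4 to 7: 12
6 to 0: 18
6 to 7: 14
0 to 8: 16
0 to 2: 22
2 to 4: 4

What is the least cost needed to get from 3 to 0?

Enumerating some paths:
3–1–0: 9+11 = 20
3–6–0: 12+18 = 30
The minimum is 20 via 3–1–0.

20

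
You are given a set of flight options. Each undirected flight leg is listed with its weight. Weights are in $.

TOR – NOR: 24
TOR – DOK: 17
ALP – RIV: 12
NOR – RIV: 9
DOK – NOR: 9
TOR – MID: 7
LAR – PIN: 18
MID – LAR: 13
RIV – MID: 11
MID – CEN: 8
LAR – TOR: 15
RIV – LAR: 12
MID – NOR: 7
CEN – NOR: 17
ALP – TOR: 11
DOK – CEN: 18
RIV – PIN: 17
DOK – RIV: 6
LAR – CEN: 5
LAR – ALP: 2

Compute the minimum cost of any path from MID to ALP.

Compare a few routes:
MID–TOR–LAR–ALP: 7+15+2 = 24
MID–TOR–ALP: 7+11 = 18
MID–RIV–ALP: 11+12 = 23
MID–LAR–ALP: 13+2 = 15
The minimum is $15 via MID–LAR–ALP.

$15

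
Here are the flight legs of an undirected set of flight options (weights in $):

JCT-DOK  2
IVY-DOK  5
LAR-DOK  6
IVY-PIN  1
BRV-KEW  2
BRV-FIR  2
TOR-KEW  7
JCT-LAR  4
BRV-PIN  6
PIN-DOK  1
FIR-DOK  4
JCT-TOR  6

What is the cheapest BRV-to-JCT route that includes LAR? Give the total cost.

$16

Shortest BRV→LAR: BRV → FIR → DOK → LAR = 12
Best LAR to JCT: LAR → JCT costing 4
Total via LAR: 12 + 4 = $16.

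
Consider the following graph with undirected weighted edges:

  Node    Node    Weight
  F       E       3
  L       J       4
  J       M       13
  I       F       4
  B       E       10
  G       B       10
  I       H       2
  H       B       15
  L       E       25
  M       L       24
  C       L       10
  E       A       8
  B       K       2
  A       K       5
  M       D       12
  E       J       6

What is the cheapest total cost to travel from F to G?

Settle nodes by increasing distance from F:
F: 0
E: 3  (via F)
I: 4  (via F)
H: 6  (via I)
J: 9  (via E)
A: 11  (via E)
B: 13  (via E)
L: 13  (via J)
K: 15  (via B)
M: 22  (via J)
C: 23  (via L)
G: 23  (via B)
Shortest route: F → E → B → G = 23.

23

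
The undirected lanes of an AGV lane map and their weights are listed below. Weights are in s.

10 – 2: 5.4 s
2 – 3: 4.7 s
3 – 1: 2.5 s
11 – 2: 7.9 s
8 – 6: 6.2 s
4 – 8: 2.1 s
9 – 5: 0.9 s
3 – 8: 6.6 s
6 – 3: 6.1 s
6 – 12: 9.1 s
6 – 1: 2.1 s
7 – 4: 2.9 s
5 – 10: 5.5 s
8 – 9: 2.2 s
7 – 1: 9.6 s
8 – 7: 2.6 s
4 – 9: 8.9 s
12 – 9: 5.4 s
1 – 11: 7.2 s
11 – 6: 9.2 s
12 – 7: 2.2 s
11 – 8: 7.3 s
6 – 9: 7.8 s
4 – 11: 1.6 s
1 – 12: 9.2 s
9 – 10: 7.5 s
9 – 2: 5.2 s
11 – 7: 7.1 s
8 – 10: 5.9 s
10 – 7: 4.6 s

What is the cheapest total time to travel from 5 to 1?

10.8 s

Shortest distances from 5:
5: 0
9: 0.9  (via 5)
8: 3.1  (via 9)
4: 5.2  (via 8)
10: 5.5  (via 5)
7: 5.7  (via 8)
2: 6.1  (via 9)
12: 6.3  (via 9)
11: 6.8  (via 4)
6: 8.7  (via 9)
3: 9.7  (via 8)
1: 10.8  (via 6)
Shortest route: 5–9–6–1 = 10.8 s.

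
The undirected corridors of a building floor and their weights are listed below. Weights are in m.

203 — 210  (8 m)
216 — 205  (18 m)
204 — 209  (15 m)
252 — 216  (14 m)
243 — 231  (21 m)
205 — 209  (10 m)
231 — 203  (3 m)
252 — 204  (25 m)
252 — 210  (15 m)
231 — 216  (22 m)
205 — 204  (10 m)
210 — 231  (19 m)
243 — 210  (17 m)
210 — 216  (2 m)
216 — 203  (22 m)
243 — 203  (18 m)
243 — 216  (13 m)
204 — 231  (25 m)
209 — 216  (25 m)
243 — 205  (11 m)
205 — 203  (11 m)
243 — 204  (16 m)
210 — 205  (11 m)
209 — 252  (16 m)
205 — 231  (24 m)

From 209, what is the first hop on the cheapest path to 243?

Compare a few routes:
209–204–243: 15+16 = 31
209–205–243: 10+11 = 21
Cheapest is 209–205–243 at 21 m.
So from 209 the first move is to 205.

205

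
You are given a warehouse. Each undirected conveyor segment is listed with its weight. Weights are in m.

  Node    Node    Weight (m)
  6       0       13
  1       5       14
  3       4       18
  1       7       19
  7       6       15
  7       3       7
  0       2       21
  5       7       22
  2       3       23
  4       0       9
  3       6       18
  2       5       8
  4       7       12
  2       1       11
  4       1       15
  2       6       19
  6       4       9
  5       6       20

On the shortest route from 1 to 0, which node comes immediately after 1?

4

Candidate routes:
1–4–0: 15+9 = 24
1–4–6–0: 15+9+13 = 37
1–2–0: 11+21 = 32
The minimum is 24 m via 1–4–0.
So from 1 the first move is to 4.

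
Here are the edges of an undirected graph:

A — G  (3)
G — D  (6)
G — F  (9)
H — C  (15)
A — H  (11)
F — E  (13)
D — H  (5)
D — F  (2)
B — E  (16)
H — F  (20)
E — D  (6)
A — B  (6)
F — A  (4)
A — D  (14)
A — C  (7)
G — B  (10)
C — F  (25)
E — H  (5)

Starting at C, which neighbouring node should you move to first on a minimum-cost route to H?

Candidate routes:
C → H: 15 = 15
C → A → H: 7+11 = 18
Cheapest is C → H at 15.
So from C the first move is to H.

H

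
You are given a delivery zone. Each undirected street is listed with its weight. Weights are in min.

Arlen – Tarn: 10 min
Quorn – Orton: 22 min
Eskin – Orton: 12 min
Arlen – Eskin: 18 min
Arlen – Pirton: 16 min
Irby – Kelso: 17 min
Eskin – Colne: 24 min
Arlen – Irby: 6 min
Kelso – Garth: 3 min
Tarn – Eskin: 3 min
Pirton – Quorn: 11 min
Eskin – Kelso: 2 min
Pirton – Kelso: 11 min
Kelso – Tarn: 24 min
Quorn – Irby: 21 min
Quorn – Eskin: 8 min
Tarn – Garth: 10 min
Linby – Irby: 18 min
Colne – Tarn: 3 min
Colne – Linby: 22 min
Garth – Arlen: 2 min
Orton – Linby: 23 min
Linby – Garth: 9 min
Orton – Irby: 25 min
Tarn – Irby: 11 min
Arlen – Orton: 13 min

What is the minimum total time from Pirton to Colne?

19 min

Compare a few routes:
Pirton → Kelso → Eskin → Tarn → Colne: 11+2+3+3 = 19
Pirton → Quorn → Eskin → Tarn → Colne: 11+8+3+3 = 25
The minimum is 19 min via Pirton → Kelso → Eskin → Tarn → Colne.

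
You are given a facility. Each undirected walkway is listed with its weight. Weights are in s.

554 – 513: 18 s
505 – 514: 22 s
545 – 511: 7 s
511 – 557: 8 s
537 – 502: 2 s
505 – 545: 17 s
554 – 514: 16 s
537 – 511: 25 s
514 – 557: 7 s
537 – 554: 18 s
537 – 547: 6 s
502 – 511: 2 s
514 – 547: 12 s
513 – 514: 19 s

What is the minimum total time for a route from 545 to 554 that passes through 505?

55 s

Best 545 to 505: 545 → 505 costing 17
Best 505 to 554: 505 → 514 → 554 costing 38
Total via 505: 17 + 38 = 55 s.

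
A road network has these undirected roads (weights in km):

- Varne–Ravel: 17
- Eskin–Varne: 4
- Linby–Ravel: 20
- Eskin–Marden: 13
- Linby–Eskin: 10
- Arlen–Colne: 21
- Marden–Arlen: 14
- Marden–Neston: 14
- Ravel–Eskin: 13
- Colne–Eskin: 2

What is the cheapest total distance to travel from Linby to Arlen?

33 km

Settle nodes by increasing distance from Linby:
Linby: 0
Eskin: 10  (via Linby)
Colne: 12  (via Eskin)
Varne: 14  (via Eskin)
Ravel: 20  (via Linby)
Marden: 23  (via Eskin)
Arlen: 33  (via Colne)
Shortest route: Linby–Eskin–Colne–Arlen = 33 km.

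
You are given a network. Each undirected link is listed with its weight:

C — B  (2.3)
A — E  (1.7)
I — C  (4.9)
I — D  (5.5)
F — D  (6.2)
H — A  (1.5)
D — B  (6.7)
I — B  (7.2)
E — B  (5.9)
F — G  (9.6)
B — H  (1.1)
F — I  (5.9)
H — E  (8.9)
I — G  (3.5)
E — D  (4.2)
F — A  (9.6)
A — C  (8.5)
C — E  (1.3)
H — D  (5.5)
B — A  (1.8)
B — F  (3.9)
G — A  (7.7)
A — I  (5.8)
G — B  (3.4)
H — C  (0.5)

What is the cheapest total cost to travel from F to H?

5

Enumerating some paths:
F - B - H: 3.9+1.1 = 5
F - B - C - H: 3.9+2.3+0.5 = 6.7
The minimum is 5 via F - B - H.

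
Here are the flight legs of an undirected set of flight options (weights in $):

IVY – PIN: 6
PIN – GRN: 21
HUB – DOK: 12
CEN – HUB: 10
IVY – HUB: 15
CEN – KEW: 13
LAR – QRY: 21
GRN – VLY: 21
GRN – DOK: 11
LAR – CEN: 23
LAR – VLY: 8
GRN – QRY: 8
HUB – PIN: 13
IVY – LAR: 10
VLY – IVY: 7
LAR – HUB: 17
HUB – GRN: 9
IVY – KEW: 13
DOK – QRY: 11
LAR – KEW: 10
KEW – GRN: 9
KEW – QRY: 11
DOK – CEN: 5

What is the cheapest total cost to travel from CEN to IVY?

Compare a few routes:
CEN - KEW - IVY: 13+13 = 26
CEN - DOK - HUB - IVY: 5+12+15 = 32
CEN - HUB - PIN - IVY: 10+13+6 = 29
CEN - HUB - IVY: 10+15 = 25
Cheapest is CEN - HUB - IVY at $25.

$25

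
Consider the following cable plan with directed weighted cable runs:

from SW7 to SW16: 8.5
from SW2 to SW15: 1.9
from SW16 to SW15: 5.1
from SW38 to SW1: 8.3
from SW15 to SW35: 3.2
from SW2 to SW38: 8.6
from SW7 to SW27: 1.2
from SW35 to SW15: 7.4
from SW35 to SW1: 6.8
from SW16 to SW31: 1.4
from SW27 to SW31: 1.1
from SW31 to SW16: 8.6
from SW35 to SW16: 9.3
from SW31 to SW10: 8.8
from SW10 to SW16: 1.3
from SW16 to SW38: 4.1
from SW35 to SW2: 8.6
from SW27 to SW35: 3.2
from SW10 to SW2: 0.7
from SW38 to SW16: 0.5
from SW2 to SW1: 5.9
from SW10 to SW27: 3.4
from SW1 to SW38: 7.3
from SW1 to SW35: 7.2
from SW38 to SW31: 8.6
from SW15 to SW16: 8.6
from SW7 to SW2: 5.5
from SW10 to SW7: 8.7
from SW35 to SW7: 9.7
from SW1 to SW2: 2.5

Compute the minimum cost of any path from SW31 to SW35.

Candidate routes:
SW31–SW16–SW15–SW35: 8.6+5.1+3.2 = 16.9
SW31–SW10–SW2–SW15–SW35: 8.8+0.7+1.9+3.2 = 14.6
SW31–SW10–SW27–SW35: 8.8+3.4+3.2 = 15.4
Cheapest is SW31–SW10–SW2–SW15–SW35 at 14.6.

14.6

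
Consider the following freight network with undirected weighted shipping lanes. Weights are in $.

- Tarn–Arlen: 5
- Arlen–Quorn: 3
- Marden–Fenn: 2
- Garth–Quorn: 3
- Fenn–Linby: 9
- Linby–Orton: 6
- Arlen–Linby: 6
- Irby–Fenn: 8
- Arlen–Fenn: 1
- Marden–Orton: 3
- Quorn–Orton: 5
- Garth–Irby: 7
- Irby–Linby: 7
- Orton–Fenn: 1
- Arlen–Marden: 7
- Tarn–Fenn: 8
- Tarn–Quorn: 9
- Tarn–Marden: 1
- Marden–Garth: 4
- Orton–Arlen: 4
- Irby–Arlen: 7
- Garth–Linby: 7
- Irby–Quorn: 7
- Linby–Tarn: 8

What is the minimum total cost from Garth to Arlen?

Compare a few routes:
Garth–Quorn–Orton–Fenn–Arlen: 3+5+1+1 = 10
Garth–Marden–Orton–Fenn–Arlen: 4+3+1+1 = 9
Garth–Marden–Fenn–Arlen: 4+2+1 = 7
Garth–Quorn–Arlen: 3+3 = 6
Cheapest is Garth–Quorn–Arlen at $6.

$6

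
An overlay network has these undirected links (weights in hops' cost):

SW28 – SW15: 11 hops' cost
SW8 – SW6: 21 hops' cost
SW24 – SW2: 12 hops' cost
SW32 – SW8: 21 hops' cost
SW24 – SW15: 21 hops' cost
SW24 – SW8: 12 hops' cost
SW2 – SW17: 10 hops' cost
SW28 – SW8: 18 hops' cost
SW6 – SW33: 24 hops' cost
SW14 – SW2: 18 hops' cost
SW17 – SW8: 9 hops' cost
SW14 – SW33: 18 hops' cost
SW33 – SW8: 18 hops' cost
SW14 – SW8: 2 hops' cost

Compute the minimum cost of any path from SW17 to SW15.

Settle nodes by increasing distance from SW17:
SW17: 0
SW8: 9  (via SW17)
SW2: 10  (via SW17)
SW14: 11  (via SW8)
SW24: 21  (via SW8)
SW28: 27  (via SW8)
SW33: 27  (via SW8)
SW32: 30  (via SW8)
SW6: 30  (via SW8)
SW15: 38  (via SW28)
Shortest route: SW17–SW8–SW28–SW15 = 38 hops' cost.

38 hops' cost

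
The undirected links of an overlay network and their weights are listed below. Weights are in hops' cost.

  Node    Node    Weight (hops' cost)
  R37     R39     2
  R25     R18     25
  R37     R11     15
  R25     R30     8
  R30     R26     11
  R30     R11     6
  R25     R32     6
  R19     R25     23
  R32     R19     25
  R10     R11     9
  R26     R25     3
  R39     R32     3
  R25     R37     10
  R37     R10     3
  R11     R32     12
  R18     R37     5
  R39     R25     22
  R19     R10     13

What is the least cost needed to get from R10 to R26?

16 hops' cost

Settle nodes by increasing distance from R10:
R10: 0
R37: 3  (via R10)
R39: 5  (via R37)
R32: 8  (via R39)
R18: 8  (via R37)
R11: 9  (via R10)
R19: 13  (via R10)
R25: 13  (via R37)
R30: 15  (via R11)
R26: 16  (via R25)
Shortest route: R10 → R37 → R25 → R26 = 16 hops' cost.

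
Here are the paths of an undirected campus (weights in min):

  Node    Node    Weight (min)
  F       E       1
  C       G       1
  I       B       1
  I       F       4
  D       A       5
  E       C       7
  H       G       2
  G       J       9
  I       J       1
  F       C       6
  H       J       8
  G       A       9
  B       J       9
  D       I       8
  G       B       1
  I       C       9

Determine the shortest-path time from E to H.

Running Dijkstra from E:
E: 0
F: 1  (via E)
I: 5  (via F)
B: 6  (via I)
J: 6  (via I)
C: 7  (via E)
G: 7  (via B)
H: 9  (via G)
Shortest route: E–F–I–B–G–H = 9 min.

9 min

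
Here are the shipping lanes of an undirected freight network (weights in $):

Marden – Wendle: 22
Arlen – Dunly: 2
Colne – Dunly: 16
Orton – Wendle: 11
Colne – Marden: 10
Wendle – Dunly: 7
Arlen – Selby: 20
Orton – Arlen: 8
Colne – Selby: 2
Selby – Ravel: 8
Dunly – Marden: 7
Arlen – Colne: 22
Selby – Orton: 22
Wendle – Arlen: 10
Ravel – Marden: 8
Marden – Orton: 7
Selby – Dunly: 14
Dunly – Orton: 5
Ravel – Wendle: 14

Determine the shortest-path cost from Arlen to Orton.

$7

Candidate routes:
Arlen - Dunly - Marden - Orton: 2+7+7 = 16
Arlen - Orton: 8 = 8
Arlen - Dunly - Orton: 2+5 = 7
Cheapest is Arlen - Dunly - Orton at $7.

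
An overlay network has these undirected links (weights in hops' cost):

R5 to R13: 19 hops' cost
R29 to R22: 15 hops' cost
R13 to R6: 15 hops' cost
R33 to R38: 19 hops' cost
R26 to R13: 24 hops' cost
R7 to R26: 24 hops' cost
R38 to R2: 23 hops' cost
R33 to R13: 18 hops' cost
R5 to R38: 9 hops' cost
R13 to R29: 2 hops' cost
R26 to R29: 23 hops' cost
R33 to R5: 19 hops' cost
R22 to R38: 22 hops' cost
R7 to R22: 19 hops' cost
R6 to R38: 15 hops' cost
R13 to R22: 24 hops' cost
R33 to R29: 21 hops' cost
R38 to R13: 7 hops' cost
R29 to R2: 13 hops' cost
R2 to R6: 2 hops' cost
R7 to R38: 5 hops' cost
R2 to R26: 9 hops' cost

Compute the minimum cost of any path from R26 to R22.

Running Dijkstra from R26:
R26: 0
R2: 9  (via R26)
R6: 11  (via R2)
R29: 22  (via R2)
R7: 24  (via R26)
R13: 24  (via R26)
R38: 26  (via R6)
R5: 35  (via R38)
R22: 37  (via R29)
Shortest route: R26 → R2 → R29 → R22 = 37 hops' cost.

37 hops' cost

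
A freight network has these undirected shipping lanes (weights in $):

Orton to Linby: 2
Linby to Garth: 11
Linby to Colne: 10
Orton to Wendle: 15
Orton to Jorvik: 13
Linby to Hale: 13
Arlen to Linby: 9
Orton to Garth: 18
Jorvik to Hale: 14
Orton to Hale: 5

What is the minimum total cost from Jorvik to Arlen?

$24

Running Dijkstra from Jorvik:
Jorvik: 0
Orton: 13  (via Jorvik)
Hale: 14  (via Jorvik)
Linby: 15  (via Orton)
Arlen: 24  (via Linby)
Shortest route: Jorvik → Orton → Linby → Arlen = $24.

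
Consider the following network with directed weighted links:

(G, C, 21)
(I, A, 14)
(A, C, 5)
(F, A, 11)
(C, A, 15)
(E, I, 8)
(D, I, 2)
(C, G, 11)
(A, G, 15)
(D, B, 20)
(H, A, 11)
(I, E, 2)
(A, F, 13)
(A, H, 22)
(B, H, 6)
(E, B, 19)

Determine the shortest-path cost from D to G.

Candidate routes:
D–I–A–C–G: 2+14+5+11 = 32
D–I–A–G: 2+14+15 = 31
The minimum is 31 via D–I–A–G.

31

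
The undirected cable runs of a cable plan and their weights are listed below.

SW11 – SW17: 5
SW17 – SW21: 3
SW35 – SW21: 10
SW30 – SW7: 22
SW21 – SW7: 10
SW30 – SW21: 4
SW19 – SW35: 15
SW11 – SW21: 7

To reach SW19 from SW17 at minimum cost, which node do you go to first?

SW21

Enumerating some paths:
SW17 → SW21 → SW35 → SW19: 3+10+15 = 28
SW17 → SW11 → SW21 → SW35 → SW19: 5+7+10+15 = 37
Cheapest is SW17 → SW21 → SW35 → SW19 at 28.
So from SW17 the first move is to SW21.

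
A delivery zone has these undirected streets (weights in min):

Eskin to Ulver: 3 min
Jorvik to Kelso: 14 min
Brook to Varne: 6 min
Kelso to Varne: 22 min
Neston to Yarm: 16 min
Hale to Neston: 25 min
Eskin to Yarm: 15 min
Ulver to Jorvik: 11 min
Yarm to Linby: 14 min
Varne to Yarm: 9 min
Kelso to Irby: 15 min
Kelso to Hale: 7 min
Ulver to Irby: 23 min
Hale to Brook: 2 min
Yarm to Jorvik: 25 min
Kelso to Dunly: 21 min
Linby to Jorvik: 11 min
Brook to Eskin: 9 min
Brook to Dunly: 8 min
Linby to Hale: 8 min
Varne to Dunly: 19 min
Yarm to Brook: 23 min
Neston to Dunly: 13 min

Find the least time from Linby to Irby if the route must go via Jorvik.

Best Linby to Jorvik: Linby → Jorvik costing 11
Shortest Jorvik→Irby: Jorvik → Kelso → Irby = 29
Total via Jorvik: 11 + 29 = 40 min.

40 min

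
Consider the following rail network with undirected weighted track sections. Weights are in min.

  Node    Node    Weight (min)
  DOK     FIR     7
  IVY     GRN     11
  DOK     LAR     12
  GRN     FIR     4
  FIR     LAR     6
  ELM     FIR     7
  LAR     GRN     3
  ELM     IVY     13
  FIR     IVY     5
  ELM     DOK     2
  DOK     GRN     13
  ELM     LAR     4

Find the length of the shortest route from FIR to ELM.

Compare a few routes:
FIR–DOK–ELM: 7+2 = 9
FIR–ELM: 7 = 7
FIR–LAR–ELM: 6+4 = 10
The minimum is 7 min via FIR–ELM.

7 min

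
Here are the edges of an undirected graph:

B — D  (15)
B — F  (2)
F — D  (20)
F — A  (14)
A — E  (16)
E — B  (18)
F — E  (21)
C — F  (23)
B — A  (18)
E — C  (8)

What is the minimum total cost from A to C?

24

Shortest distances from A:
A: 0
F: 14  (via A)
B: 16  (via F)
E: 16  (via A)
C: 24  (via E)
Shortest route: A–E–C = 24.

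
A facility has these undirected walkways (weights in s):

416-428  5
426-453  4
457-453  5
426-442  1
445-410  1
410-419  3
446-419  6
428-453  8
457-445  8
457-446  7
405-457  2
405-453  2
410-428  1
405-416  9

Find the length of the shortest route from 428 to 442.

13 s

Candidate routes:
428 - 410 - 445 - 457 - 453 - 426 - 442: 1+1+8+5+4+1 = 20
428 - 453 - 426 - 442: 8+4+1 = 13
428 - 410 - 445 - 457 - 405 - 453 - 426 - 442: 1+1+8+2+2+4+1 = 19
428 - 416 - 405 - 453 - 426 - 442: 5+9+2+4+1 = 21
Cheapest is 428 - 453 - 426 - 442 at 13 s.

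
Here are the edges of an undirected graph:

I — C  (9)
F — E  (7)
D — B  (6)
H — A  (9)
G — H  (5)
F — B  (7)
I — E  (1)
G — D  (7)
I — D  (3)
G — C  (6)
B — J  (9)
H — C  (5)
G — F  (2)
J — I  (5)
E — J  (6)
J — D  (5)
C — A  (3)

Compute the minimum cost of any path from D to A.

15

Running Dijkstra from D:
D: 0
I: 3  (via D)
E: 4  (via I)
J: 5  (via D)
B: 6  (via D)
G: 7  (via D)
F: 9  (via G)
C: 12  (via I)
H: 12  (via G)
A: 15  (via C)
Shortest route: D–I–C–A = 15.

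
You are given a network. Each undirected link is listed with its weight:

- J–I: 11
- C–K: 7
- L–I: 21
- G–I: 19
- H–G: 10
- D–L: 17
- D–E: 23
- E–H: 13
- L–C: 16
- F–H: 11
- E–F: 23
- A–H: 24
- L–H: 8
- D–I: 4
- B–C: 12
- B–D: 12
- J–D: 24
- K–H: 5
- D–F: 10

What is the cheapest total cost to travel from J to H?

Running Dijkstra from J:
J: 0
I: 11  (via J)
D: 15  (via I)
F: 25  (via D)
B: 27  (via D)
G: 30  (via I)
L: 32  (via I)
H: 36  (via F)
Shortest route: J → I → D → F → H = 36.

36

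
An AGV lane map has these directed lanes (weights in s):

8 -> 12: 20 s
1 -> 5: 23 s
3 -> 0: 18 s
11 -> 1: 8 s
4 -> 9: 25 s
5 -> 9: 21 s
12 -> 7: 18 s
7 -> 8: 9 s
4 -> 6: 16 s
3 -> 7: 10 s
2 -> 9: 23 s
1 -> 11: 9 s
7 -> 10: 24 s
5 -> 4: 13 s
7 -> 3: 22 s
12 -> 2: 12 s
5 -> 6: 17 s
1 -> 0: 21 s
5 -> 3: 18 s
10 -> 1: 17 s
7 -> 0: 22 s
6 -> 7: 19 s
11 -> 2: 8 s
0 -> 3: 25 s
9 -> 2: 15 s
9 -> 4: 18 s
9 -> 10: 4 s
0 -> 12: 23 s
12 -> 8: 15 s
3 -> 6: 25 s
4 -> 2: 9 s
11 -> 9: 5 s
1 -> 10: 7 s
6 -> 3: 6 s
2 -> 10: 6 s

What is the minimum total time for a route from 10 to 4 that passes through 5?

53 s

Best 10 to 5: 10–1–5 costing 40
Best 5 to 4: 5–4 costing 13
Total via 5: 40 + 13 = 53 s.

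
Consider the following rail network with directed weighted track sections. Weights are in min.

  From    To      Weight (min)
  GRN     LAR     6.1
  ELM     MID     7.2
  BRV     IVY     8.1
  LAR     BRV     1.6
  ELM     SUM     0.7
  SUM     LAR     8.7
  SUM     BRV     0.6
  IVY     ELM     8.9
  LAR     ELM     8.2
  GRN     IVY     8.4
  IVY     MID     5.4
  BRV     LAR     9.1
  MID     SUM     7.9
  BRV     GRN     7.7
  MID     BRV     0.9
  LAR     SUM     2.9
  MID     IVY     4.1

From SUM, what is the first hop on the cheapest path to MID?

BRV

Enumerating some paths:
SUM - BRV - IVY - MID: 0.6+8.1+5.4 = 14.1
SUM - BRV - GRN - IVY - MID: 0.6+7.7+8.4+5.4 = 22.1
The minimum is 14.1 min via SUM - BRV - IVY - MID.
So from SUM the first move is to BRV.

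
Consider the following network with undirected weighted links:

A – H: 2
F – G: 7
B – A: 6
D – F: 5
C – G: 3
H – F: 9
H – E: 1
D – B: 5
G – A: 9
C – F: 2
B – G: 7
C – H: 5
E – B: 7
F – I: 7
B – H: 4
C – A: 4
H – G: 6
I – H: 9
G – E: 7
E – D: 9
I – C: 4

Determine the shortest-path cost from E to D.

9

Enumerating some paths:
E–H–B–D: 1+4+5 = 10
E–D: 9 = 9
E–B–D: 7+5 = 12
Cheapest is E–D at 9.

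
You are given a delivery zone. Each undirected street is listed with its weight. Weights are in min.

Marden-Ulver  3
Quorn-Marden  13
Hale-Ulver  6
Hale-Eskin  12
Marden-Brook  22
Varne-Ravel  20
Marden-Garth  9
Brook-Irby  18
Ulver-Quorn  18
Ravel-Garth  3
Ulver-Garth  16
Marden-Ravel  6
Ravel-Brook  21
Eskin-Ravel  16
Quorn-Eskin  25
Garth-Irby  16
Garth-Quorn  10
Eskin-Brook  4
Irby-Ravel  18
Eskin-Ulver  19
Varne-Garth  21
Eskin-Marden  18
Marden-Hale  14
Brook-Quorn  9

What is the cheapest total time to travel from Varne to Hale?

Candidate routes:
Varne - Garth - Ravel - Marden - Ulver - Hale: 21+3+6+3+6 = 39
Varne - Ravel - Marden - Ulver - Hale: 20+6+3+6 = 35
The minimum is 35 min via Varne - Ravel - Marden - Ulver - Hale.

35 min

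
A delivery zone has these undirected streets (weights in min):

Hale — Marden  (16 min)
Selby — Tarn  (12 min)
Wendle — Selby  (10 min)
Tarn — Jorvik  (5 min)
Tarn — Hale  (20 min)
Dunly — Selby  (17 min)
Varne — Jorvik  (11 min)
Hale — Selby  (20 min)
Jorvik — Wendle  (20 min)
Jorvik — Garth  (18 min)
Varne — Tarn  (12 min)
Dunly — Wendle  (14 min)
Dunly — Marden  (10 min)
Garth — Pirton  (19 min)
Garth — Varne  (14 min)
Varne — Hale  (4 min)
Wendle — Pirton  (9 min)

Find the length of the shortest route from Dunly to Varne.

30 min

Compare a few routes:
Dunly → Marden → Hale → Varne: 10+16+4 = 30
Dunly → Selby → Hale → Varne: 17+20+4 = 41
Cheapest is Dunly → Marden → Hale → Varne at 30 min.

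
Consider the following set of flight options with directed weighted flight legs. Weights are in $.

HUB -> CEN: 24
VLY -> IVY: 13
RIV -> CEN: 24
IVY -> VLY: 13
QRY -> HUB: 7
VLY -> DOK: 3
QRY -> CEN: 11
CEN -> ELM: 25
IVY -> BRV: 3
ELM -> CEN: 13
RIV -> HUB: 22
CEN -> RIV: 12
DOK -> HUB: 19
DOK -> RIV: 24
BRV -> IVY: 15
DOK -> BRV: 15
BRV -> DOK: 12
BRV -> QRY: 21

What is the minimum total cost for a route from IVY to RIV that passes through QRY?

Shortest IVY→QRY: IVY–BRV–QRY = 24
Best QRY to RIV: QRY–CEN–RIV costing 23
Total via QRY: 24 + 23 = $47.

$47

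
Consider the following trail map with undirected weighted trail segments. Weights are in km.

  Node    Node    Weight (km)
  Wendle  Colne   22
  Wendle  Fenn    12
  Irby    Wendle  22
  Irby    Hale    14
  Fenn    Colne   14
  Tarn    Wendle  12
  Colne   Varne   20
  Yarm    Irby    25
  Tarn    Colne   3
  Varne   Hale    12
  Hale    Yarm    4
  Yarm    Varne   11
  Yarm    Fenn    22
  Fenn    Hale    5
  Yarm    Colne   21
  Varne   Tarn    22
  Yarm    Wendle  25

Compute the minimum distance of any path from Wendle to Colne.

Running Dijkstra from Wendle:
Wendle: 0
Tarn: 12  (via Wendle)
Fenn: 12  (via Wendle)
Colne: 15  (via Tarn)
Shortest route: Wendle → Tarn → Colne = 15 km.

15 km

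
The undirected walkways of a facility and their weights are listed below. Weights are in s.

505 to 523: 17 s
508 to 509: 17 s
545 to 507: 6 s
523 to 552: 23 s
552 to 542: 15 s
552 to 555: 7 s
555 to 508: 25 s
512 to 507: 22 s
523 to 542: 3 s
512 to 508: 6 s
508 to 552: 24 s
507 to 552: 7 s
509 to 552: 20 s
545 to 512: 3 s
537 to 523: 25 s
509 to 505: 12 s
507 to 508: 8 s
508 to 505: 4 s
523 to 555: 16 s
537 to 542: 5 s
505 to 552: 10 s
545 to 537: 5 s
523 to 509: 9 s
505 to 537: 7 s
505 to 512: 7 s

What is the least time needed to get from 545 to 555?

20 s

Enumerating some paths:
545 - 537 - 505 - 552 - 555: 5+7+10+7 = 29
545 - 507 - 552 - 555: 6+7+7 = 20
545 - 512 - 505 - 552 - 555: 3+7+10+7 = 27
545 - 537 - 542 - 523 - 555: 5+5+3+16 = 29
The minimum is 20 s via 545 - 507 - 552 - 555.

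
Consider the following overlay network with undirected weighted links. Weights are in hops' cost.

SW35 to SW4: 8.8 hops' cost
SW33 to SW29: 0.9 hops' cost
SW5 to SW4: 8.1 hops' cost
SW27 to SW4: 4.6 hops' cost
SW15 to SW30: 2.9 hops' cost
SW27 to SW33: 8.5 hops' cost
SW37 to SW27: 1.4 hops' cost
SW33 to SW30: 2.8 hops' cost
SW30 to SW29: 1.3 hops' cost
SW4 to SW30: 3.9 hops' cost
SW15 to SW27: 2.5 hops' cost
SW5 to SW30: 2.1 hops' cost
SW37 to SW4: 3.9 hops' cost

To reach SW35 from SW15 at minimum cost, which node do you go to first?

Enumerating some paths:
SW15–SW27–SW37–SW4–SW35: 2.5+1.4+3.9+8.8 = 16.6
SW15–SW30–SW4–SW35: 2.9+3.9+8.8 = 15.6
SW15–SW27–SW4–SW35: 2.5+4.6+8.8 = 15.9
Cheapest is SW15–SW30–SW4–SW35 at 15.6 hops' cost.
So from SW15 the first move is to SW30.

SW30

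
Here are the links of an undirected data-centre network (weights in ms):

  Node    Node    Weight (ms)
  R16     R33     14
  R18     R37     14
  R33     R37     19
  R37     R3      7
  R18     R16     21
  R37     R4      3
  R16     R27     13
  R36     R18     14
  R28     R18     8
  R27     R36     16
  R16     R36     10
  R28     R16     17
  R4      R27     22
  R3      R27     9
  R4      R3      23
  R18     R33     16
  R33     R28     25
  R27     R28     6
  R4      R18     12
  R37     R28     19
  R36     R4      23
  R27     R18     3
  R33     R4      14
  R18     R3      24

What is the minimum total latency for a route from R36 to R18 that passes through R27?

Best R36 to R27: R36 → R27 costing 16
Shortest R27→R18: R27 → R18 = 3
Total via R27: 16 + 3 = 19 ms.

19 ms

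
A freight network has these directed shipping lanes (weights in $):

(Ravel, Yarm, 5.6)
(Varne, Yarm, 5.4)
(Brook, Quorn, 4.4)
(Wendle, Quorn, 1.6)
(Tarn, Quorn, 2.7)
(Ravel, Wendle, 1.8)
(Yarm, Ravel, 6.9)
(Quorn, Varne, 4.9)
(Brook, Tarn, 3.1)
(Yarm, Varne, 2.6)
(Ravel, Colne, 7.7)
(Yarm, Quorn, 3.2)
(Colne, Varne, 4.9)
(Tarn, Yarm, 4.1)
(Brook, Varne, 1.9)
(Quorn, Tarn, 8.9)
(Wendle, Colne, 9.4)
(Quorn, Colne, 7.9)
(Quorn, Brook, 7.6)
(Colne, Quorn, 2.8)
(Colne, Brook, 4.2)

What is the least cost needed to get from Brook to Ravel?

Enumerating some paths:
Brook–Varne–Yarm–Ravel: 1.9+5.4+6.9 = 14.2
Brook–Tarn–Yarm–Ravel: 3.1+4.1+6.9 = 14.1
The minimum is $14.1 via Brook–Tarn–Yarm–Ravel.

$14.1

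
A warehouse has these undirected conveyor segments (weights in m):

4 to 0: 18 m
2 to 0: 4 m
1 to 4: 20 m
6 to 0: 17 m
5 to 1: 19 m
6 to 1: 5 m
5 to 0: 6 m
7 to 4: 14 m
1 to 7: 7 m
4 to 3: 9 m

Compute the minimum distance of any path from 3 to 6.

34 m

Settle nodes by increasing distance from 3:
3: 0
4: 9  (via 3)
7: 23  (via 4)
0: 27  (via 4)
1: 29  (via 4)
2: 31  (via 0)
5: 33  (via 0)
6: 34  (via 1)
Shortest route: 3–4–1–6 = 34 m.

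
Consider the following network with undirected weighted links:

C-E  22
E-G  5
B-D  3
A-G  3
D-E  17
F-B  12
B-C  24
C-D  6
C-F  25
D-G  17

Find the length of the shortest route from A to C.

26

Shortest distances from A:
A: 0
G: 3  (via A)
E: 8  (via G)
D: 20  (via G)
B: 23  (via D)
C: 26  (via D)
Shortest route: A–G–D–C = 26.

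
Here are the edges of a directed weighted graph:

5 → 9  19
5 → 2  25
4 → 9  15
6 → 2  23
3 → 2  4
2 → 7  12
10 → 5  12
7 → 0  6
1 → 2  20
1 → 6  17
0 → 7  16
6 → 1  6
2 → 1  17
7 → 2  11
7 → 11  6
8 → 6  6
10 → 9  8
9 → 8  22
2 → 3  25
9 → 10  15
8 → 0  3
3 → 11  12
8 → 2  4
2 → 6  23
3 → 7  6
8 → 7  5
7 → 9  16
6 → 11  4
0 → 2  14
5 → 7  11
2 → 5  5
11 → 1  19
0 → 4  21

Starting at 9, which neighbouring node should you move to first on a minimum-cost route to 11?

Compare a few routes:
9 - 8 - 2 - 7 - 11: 22+4+12+6 = 44
9 - 8 - 6 - 11: 22+6+4 = 32
9 - 10 - 5 - 7 - 11: 15+12+11+6 = 44
9 - 8 - 7 - 11: 22+5+6 = 33
The minimum is 32 via 9 - 8 - 6 - 11.
So from 9 the first move is to 8.

8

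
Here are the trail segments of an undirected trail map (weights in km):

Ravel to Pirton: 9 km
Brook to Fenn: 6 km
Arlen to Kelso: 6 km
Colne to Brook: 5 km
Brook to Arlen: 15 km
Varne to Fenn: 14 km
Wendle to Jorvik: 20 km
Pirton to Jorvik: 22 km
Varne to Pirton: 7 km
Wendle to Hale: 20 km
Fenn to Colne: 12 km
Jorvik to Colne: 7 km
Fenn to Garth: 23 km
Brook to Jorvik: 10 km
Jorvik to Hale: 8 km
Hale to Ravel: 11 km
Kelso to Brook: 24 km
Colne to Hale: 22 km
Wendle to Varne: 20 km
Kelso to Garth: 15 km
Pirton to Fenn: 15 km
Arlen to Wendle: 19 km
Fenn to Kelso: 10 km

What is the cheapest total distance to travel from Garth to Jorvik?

Running Dijkstra from Garth:
Garth: 0
Kelso: 15  (via Garth)
Arlen: 21  (via Kelso)
Fenn: 23  (via Garth)
Brook: 29  (via Fenn)
Colne: 34  (via Brook)
Varne: 37  (via Fenn)
Pirton: 38  (via Fenn)
Jorvik: 39  (via Brook)
Shortest route: Garth → Fenn → Brook → Jorvik = 39 km.

39 km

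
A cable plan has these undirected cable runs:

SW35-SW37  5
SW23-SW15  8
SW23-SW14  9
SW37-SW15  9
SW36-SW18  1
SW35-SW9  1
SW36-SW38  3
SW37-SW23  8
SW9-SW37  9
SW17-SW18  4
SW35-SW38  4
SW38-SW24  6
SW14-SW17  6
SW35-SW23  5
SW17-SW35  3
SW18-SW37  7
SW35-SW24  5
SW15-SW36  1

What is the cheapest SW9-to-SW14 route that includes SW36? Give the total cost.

Shortest SW9→SW36: SW9 → SW35 → SW38 → SW36 = 8
Best SW36 to SW14: SW36 → SW18 → SW17 → SW14 costing 11
Total via SW36: 8 + 11 = 19.

19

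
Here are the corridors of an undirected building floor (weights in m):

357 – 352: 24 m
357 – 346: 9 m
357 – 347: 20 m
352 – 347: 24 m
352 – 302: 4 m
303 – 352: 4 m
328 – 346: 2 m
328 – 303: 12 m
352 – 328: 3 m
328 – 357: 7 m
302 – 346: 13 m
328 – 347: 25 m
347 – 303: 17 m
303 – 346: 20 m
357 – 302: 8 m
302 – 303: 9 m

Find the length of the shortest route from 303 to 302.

8 m

Running Dijkstra from 303:
303: 0
352: 4  (via 303)
328: 7  (via 352)
302: 8  (via 352)
Shortest route: 303 → 352 → 302 = 8 m.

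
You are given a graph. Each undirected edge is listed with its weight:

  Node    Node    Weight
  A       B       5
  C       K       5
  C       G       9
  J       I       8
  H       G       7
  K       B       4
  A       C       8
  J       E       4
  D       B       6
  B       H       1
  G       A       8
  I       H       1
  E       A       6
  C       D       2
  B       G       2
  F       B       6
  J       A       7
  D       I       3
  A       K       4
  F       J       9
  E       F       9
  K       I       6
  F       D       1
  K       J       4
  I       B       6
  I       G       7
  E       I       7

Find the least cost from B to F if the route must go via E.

Shortest B→E: B–H–I–E = 9
Shortest E→F: E–F = 9
Total via E: 9 + 9 = 18.

18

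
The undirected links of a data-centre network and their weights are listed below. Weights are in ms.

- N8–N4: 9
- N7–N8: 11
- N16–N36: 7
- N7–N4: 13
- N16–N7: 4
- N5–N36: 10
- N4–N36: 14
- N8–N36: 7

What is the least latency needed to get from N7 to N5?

21 ms

Settle nodes by increasing distance from N7:
N7: 0
N16: 4  (via N7)
N36: 11  (via N16)
N8: 11  (via N7)
N4: 13  (via N7)
N5: 21  (via N36)
Shortest route: N7 → N16 → N36 → N5 = 21 ms.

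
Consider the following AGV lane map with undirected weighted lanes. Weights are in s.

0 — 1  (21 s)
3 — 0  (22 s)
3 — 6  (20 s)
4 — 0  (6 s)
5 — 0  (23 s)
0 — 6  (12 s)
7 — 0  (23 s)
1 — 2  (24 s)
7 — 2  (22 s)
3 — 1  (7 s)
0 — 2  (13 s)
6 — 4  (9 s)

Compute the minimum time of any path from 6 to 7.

Running Dijkstra from 6:
6: 0
4: 9  (via 6)
0: 12  (via 6)
3: 20  (via 6)
2: 25  (via 0)
1: 27  (via 3)
5: 35  (via 0)
7: 35  (via 0)
Shortest route: 6 → 0 → 7 = 35 s.

35 s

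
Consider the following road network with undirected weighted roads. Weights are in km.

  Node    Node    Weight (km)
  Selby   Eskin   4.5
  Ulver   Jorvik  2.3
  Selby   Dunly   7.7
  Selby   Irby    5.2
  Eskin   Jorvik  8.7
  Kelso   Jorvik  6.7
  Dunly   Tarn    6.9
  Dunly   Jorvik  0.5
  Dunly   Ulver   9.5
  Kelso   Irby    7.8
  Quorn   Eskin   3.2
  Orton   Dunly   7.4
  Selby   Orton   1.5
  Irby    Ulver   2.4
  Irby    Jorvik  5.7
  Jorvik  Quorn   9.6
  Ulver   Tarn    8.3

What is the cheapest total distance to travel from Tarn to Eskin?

Compare a few routes:
Tarn - Dunly - Jorvik - Eskin: 6.9+0.5+8.7 = 16.1
Tarn - Dunly - Selby - Eskin: 6.9+7.7+4.5 = 19.1
The minimum is 16.1 km via Tarn - Dunly - Jorvik - Eskin.

16.1 km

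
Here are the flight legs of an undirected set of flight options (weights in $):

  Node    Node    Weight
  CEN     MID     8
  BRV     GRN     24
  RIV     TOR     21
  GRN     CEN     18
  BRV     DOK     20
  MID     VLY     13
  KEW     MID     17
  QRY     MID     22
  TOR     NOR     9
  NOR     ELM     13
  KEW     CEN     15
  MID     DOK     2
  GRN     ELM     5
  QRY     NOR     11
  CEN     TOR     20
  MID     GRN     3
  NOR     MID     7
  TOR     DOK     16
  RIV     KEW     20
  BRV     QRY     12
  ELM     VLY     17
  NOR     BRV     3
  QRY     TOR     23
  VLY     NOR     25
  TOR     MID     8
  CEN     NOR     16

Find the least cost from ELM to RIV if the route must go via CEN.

$51

Shortest ELM→CEN: ELM → GRN → MID → CEN = 16
Shortest CEN→RIV: CEN → KEW → RIV = 35
Total via CEN: 16 + 35 = $51.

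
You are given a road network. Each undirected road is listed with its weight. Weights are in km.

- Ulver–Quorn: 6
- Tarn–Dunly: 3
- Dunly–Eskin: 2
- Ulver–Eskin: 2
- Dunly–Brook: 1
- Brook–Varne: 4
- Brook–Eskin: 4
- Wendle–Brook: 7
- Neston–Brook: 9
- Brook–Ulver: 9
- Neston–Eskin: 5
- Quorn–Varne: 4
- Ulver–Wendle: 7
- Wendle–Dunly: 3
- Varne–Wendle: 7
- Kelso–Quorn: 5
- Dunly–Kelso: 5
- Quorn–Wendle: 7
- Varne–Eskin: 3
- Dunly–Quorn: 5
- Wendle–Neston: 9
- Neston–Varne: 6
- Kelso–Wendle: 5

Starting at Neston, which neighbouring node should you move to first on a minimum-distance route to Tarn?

Eskin

Compare a few routes:
Neston - Eskin - Dunly - Tarn: 5+2+3 = 10
Neston - Eskin - Brook - Dunly - Tarn: 5+4+1+3 = 13
Neston - Brook - Dunly - Tarn: 9+1+3 = 13
Cheapest is Neston - Eskin - Dunly - Tarn at 10 km.
So from Neston the first move is to Eskin.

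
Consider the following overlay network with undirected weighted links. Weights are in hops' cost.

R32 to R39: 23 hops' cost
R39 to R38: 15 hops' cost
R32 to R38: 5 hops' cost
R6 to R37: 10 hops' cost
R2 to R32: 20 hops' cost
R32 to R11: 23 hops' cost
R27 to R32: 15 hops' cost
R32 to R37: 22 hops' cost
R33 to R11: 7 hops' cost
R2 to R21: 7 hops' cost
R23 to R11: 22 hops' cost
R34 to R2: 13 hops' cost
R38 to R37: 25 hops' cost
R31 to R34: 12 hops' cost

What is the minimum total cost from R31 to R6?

Settle nodes by increasing distance from R31:
R31: 0
R34: 12  (via R31)
R2: 25  (via R34)
R21: 32  (via R2)
R32: 45  (via R2)
R38: 50  (via R32)
R27: 60  (via R32)
R39: 65  (via R38)
R37: 67  (via R32)
R11: 68  (via R32)
R33: 75  (via R11)
R6: 77  (via R37)
Shortest route: R31–R34–R2–R32–R37–R6 = 77 hops' cost.

77 hops' cost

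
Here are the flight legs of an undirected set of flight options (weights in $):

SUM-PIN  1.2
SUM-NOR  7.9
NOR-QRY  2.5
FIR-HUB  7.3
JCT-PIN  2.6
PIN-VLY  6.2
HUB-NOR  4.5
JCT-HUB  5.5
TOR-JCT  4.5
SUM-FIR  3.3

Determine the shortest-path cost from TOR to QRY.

Settle nodes by increasing distance from TOR:
TOR: 0
JCT: 4.5  (via TOR)
PIN: 7.1  (via JCT)
SUM: 8.3  (via PIN)
HUB: 10  (via JCT)
FIR: 11.6  (via SUM)
VLY: 13.3  (via PIN)
NOR: 14.5  (via HUB)
QRY: 17  (via NOR)
Shortest route: TOR → JCT → HUB → NOR → QRY = $17.

$17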